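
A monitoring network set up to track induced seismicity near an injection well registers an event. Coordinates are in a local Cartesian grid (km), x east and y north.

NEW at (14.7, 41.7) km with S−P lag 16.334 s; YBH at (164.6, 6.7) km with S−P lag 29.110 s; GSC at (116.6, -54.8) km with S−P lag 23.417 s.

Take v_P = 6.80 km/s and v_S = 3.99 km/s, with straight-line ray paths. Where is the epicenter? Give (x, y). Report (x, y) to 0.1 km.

(-109.5, -55.5)

Distance from S−P lag: d = Δt · v_P v_S / (v_P − v_S) = Δt · (6.80·3.99)/(6.80−3.99) ≈ 9.6555·Δt.
So d_NEW = 157.71, d_YBH = 281.07, d_GSC = 226.10 km.
Circle about each station: (x − 14.7)² + (y − 41.7)² = 157.71²; (x − 164.6)² + (y − 6.7)² = 281.07²; (x − 116.6)² + (y + 54.8)² = 226.10².
Subtracting pairs of circle equations eliminates x²+y² and gives linear equations (the radical axes):
299.8 x − 70.0 y = -28944.83
203.8 x − 193.0 y = -11605.15
Solving the 2×2 system: x ≈ -109.5, y ≈ -55.5 km.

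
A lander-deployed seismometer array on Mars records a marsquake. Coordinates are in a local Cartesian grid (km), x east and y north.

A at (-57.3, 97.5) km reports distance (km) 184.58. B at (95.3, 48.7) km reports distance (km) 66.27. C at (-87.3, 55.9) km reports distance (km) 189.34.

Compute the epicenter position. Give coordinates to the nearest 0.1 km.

x ≈ 87.4 km, y ≈ -17.1 km

Circle about each station: (x + 57.3)² + (y − 97.5)² = 184.58²; (x − 95.3)² + (y − 48.7)² = 66.27²; (x + 87.3)² + (y − 55.9)² = 189.34².
Subtracting the A equation from the B and C equations removes the quadratic terms:
305.2 x − 97.6 y = 28342.30
-60.0 x − 83.2 y = -3823.30
Solving the 2×2 system: x ≈ 87.4, y ≈ -17.1 km.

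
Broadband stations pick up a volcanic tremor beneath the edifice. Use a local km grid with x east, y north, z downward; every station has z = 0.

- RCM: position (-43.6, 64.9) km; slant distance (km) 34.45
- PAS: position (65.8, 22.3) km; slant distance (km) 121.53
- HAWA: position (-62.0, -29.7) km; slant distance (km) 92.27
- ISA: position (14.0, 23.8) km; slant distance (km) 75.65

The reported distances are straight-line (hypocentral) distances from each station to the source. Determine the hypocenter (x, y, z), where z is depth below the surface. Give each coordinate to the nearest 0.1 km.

Each station gives a sphere (x−x_i)² + (y−y_i)² + z² = d_i² (stations at z=0).
Subtracting the RCM sphere from PAS and HAWA: z² cancels, leaving linear equations in x and y:
218.8 x − 85.2 y = -14868.78
-36.8 x − 189.2 y = -8713.83
Solving: x ≈ -46.500, y ≈ 55.101 km (keep extra digits for the depth step; rounded: -46.5, 55.1).
Then from the RCM sphere: z² = 34.45² − (x + 43.6)² − (y − 64.9)² with x = -46.500, y = 55.101, so z ≈ 32.899 ≈ 32.9 km.

(-46.5, 55.1, 32.9)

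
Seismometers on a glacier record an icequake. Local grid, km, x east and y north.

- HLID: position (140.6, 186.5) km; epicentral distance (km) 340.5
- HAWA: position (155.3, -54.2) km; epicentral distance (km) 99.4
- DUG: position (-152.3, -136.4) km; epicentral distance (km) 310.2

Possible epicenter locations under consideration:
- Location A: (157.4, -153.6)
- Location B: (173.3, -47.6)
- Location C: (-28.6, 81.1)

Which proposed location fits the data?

For each candidate, compare |candidate − station| to the reported distance:
Location A: residuals HLID 0.0, HAWA 0.0, DUG 0.0 → max 0.0 km
Location B: residuals HLID 104.1, HAWA 80.2, DUG 27.3 → max 104.1 km
Location C: residuals HLID 141.2, HAWA 128.9, DUG 60.0 → max 141.2 km
Only Location A has all residuals ≈ 0.

Location A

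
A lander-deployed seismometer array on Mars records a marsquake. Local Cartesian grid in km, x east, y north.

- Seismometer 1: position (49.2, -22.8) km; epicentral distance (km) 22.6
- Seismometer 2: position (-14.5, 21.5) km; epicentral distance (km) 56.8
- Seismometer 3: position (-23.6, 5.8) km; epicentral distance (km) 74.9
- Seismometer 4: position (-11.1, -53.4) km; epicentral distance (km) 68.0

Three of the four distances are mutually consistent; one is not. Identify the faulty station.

Solve using three stations at a time. Using Seismometer 1, Seismometer 2, Seismometer 4 (subtract circle equations pairwise → linear system) gives (x, y) ≈ (36.1, -4.4).
Distances from that point to each station vs reported:
  Seismometer 1: calculated 22.6 vs reported 22.6 → residual 0.0 km
  Seismometer 2: calculated 56.8 vs reported 56.8 → residual 0.0 km
  Seismometer 3: calculated 60.5 vs reported 74.9 → residual 14.4 km
  Seismometer 4: calculated 68.0 vs reported 68.0 → residual 0.0 km
Seismometer 1, Seismometer 2, Seismometer 4 are mutually consistent (residuals ≈ 0); Seismometer 3 is off by 14.4 km.

Seismometer 3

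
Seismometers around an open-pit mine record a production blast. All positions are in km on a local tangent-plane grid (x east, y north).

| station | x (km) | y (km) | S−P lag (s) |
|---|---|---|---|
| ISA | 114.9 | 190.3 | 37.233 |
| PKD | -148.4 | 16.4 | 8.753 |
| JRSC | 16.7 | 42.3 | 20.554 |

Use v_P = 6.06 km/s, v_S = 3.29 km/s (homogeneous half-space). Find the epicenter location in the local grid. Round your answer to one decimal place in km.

(-127.4, 75.8)

Distance from S−P lag: d = Δt · v_P v_S / (v_P − v_S) = Δt · (6.06·3.29)/(6.06−3.29) ≈ 7.1976·Δt.
So d_ISA = 267.99, d_PKD = 63.00, d_JRSC = 147.94 km.
Circle about each station: (x − 114.9)² + (y − 190.3)² = 267.99²; (x + 148.4)² + (y − 16.4)² = 63.00²; (x − 16.7)² + (y − 42.3)² = 147.94².
Subtracting pairs of circle equations eliminates x²+y² and gives linear equations (the radical axes):
-526.6 x − 347.8 y = 40725.06
-196.4 x − 296.0 y = 2584.48
Solving the 2×2 system: x ≈ -127.4, y ≈ 75.8 km.
Check against ISA (with the unrounded x, y): √((x − 114.9)²+(y − 190.3)²) = 267.99 ≈ 267.99 km. ✓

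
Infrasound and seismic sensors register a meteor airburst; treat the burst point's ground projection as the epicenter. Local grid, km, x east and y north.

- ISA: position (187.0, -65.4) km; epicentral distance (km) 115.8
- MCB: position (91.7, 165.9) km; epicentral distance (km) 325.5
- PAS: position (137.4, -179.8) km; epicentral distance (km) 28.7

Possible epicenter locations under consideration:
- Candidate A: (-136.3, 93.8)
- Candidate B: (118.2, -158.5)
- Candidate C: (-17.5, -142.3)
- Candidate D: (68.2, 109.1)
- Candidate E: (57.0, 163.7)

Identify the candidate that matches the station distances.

For each candidate, compare |candidate − station| to the reported distance:
Candidate A: residuals ISA 244.6, MCB 86.4, PAS 358.3 → max 358.3 km
Candidate B: residuals ISA 0.0, MCB 0.0, PAS 0.0 → max 0.0 km
Candidate C: residuals ISA 102.7, MCB 1.5, PAS 130.7 → max 130.7 km
Candidate D: residuals ISA 95.3, MCB 264.0, PAS 268.4 → max 268.4 km
Candidate E: residuals ISA 147.6, MCB 290.7, PAS 324.1 → max 324.1 km
Only Candidate B has all residuals ≈ 0.

Candidate B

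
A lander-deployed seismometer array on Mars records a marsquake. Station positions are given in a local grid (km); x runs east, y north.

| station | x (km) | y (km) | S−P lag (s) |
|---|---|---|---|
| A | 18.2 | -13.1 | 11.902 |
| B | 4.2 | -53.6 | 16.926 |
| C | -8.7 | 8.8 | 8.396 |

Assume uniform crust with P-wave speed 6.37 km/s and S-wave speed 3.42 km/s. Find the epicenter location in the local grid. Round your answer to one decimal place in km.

Distance from S−P lag: d = Δt · v_P v_S / (v_P − v_S) = Δt · (6.37·3.42)/(6.37−3.42) ≈ 7.3849·Δt.
So d_A = 87.89, d_B = 125.00, d_C = 62.00 km.
Circle about each station: (x − 18.2)² + (y + 13.1)² = 87.89²; (x − 4.2)² + (y + 53.6)² = 125.00²; (x + 8.7)² + (y − 8.8)² = 62.00².
Subtracting the A equation from the B and C equations removes the quadratic terms:
-28.0 x − 81.0 y = -5512.60
-53.8 x + 43.8 y = 3530.93
Solving the 2×2 system: x ≈ -8.0, y ≈ 70.8 km.

x ≈ -8.0 km, y ≈ 70.8 km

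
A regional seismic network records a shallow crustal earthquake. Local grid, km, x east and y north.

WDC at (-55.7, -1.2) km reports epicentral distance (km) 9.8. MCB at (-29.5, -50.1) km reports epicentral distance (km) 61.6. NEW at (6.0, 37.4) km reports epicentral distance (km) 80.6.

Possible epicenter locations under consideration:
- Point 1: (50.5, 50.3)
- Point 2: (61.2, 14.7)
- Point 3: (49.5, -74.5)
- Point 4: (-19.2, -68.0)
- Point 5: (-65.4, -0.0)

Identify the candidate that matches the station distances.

For each candidate, compare |candidate − station| to the reported distance:
Point 1: residuals WDC 108.2, MCB 66.8, NEW 34.3 → max 108.2 km
Point 2: residuals WDC 108.2, MCB 49.9, NEW 20.9 → max 108.2 km
Point 3: residuals WDC 118.4, MCB 21.1, NEW 39.5 → max 118.4 km
Point 4: residuals WDC 66.3, MCB 40.9, NEW 27.8 → max 66.3 km
Point 5: residuals WDC 0.0, MCB 0.0, NEW 0.0 → max 0.0 km
Only Point 5 has all residuals ≈ 0.

Point 5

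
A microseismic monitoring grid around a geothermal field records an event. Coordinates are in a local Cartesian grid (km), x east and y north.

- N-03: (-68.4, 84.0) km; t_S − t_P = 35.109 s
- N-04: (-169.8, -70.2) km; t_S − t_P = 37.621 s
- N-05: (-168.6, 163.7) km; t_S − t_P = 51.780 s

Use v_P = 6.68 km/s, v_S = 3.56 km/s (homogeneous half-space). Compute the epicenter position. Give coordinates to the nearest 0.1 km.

Distance from S−P lag: d = Δt · v_P v_S / (v_P − v_S) = Δt · (6.68·3.56)/(6.68−3.56) ≈ 7.6221·Δt.
So d_N-03 = 267.60, d_N-04 = 286.75, d_N-05 = 394.67 km.
Circle about each station: (x + 68.4)² + (y − 84.0)² = 267.60²; (x + 169.8)² + (y + 70.2)² = 286.75²; (x + 168.6)² + (y − 163.7)² = 394.67².
Subtracting the N-03 equation from the N-04 and N-05 equations removes the quadratic terms:
-202.8 x − 308.4 y = 11409.72
-200.4 x + 159.4 y = -40665.56
Solving the 2×2 system: x ≈ 113.9, y ≈ -111.9 km.
Check against N-03 (with the unrounded x, y): √((x + 68.4)²+(y − 84.0)²) = 267.61 ≈ 267.60 km. ✓

(113.9, -111.9)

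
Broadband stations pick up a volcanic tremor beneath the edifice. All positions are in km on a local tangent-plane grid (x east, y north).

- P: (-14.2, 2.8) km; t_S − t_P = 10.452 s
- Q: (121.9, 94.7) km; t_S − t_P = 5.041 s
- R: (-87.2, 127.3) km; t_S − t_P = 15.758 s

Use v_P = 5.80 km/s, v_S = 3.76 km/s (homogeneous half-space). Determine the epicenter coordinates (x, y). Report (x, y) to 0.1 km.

Distance from S−P lag: d = Δt · v_P v_S / (v_P − v_S) = Δt · (5.80·3.76)/(5.80−3.76) ≈ 10.6902·Δt.
So d_P = 111.73, d_Q = 53.89, d_R = 168.46 km.
Circle about each station: (x + 14.2)² + (y − 2.8)² = 111.73²; (x − 121.9)² + (y − 94.7)² = 53.89²; (x + 87.2)² + (y − 127.3)² = 168.46².
Subtracting pairs of circle equations eliminates x²+y² and gives linear equations (the radical axes):
272.2 x + 183.8 y = 33197.68
-146.0 x + 249.0 y = 7704.47
Solving the 2×2 system: x ≈ 72.4, y ≈ 73.4 km.

x ≈ 72.4 km, y ≈ 73.4 km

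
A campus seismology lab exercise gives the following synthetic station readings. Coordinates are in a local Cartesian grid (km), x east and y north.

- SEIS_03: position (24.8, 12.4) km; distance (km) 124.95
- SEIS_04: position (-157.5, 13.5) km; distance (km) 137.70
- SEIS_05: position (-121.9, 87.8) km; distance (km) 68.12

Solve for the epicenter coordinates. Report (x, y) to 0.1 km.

x ≈ -56.6 km, y ≈ 107.2 km

Circle about each station: (x − 24.8)² + (y − 12.4)² = 124.95²; (x + 157.5)² + (y − 13.5)² = 137.70²; (x + 121.9)² + (y − 87.8)² = 68.12².
Subtracting pairs of circle equations eliminates x²+y² and gives linear equations (the radical axes):
-364.6 x + 2.2 y = 20870.91
-293.4 x + 150.8 y = 32771.82
Solving the 2×2 system: x ≈ -56.6, y ≈ 107.2 km.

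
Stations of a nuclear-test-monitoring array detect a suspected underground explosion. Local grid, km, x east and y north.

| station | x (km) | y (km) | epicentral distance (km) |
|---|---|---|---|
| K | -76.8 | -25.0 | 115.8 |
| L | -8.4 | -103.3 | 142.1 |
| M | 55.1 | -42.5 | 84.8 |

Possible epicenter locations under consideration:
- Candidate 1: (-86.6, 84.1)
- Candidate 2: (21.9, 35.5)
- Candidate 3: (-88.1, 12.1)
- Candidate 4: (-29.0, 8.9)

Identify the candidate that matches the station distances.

For each candidate, compare |candidate − station| to the reported distance:
Candidate 1: residuals K 6.3, L 61.0, M 105.2 → max 105.2 km
Candidate 2: residuals K 0.0, L 0.0, M 0.0 → max 0.0 km
Candidate 3: residuals K 77.0, L 1.9, M 68.5 → max 77.0 km
Candidate 4: residuals K 57.2, L 28.0, M 13.8 → max 57.2 km
Only Candidate 2 has all residuals ≈ 0.

Candidate 2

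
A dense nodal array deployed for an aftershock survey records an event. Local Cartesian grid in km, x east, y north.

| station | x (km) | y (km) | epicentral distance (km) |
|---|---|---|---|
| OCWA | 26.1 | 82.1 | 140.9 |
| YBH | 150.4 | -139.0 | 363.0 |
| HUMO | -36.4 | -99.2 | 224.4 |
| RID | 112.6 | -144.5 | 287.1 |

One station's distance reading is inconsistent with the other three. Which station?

RID

Solve using three stations at a time. Using OCWA, YBH, HUMO (subtract circle equations pairwise → linear system) gives (x, y) ≈ (-111.6, 112.3).
Distances from that point to each station vs reported:
  OCWA: calculated 141.0 vs reported 140.9 → residual 0.1 km
  YBH: calculated 363.0 vs reported 363.0 → residual 0.0 km
  HUMO: calculated 224.5 vs reported 224.4 → residual 0.1 km
  RID: calculated 340.9 vs reported 287.1 → residual 53.8 km
OCWA, YBH, HUMO are mutually consistent (residuals ≈ 0); RID is off by 53.8 km.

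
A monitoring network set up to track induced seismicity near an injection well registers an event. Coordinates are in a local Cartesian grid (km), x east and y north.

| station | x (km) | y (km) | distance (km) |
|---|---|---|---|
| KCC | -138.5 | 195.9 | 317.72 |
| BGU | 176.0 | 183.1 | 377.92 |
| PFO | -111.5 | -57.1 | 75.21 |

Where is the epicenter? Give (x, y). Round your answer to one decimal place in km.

Circle about each station: (x + 138.5)² + (y − 195.9)² = 317.72²; (x − 176.0)² + (y − 183.1)² = 377.92²; (x + 111.5)² + (y + 57.1)² = 75.21².
Subtracting pairs of circle equations eliminates x²+y² and gives linear equations (the radical axes):
629.0 x − 25.6 y = -34934.98
54.0 x − 506.0 y = 53423.05
Solving the 2×2 system: x ≈ -60.1, y ≈ -112.0 km.

(-60.1, -112.0)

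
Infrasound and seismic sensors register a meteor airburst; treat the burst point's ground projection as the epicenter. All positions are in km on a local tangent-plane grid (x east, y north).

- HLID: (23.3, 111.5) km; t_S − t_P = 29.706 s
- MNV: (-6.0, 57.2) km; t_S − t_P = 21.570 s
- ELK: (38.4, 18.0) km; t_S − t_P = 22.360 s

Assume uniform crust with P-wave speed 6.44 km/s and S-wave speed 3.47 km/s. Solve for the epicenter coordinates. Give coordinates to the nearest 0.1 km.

-103.3 km east, -72.7 km north

Distance from S−P lag: d = Δt · v_P v_S / (v_P − v_S) = Δt · (6.44·3.47)/(6.44−3.47) ≈ 7.5242·Δt.
So d_HLID = 223.51, d_MNV = 162.30, d_ELK = 168.24 km.
Circle about each station: (x − 23.3)² + (y − 111.5)² = 223.51²; (x + 6.0)² + (y − 57.2)² = 162.30²; (x − 38.4)² + (y − 18.0)² = 168.24².
Subtracting the HLID equation from the MNV and ELK equations removes the quadratic terms:
-58.6 x − 108.6 y = 13948.13
30.2 x − 187.0 y = 10475.44
Solving the 2×2 system: x ≈ -103.3, y ≈ -72.7 km.
Check against HLID (with the unrounded x, y): √((x − 23.3)²+(y − 111.5)²) = 223.51 ≈ 223.51 km. ✓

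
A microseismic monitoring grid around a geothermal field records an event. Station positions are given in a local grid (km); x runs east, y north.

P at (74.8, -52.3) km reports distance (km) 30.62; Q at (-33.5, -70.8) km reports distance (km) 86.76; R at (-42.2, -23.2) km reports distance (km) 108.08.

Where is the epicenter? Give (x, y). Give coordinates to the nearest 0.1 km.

(53.2, -74.0)

Circle about each station: (x − 74.8)² + (y + 52.3)² = 30.62²; (x + 33.5)² + (y + 70.8)² = 86.76²; (x + 42.2)² + (y + 23.2)² = 108.08².
Subtracting the P equation from the Q and R equations removes the quadratic terms:
-216.6 x − 37.0 y = -8785.15
-234.0 x + 58.2 y = -16754.95
Solving the 2×2 system: x ≈ 53.2, y ≈ -74.0 km.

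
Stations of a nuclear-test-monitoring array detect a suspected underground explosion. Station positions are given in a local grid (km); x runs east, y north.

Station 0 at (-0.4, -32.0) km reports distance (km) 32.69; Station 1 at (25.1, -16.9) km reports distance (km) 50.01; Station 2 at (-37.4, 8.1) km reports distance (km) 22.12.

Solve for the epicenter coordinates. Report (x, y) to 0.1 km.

Circle about each station: (x + 0.4)² + (y + 32.0)² = 32.69²; (x − 25.1)² + (y + 16.9)² = 50.01²; (x + 37.4)² + (y − 8.1)² = 22.12².
Subtracting pairs of circle equations eliminates x²+y² and gives linear equations (the radical axes):
51.0 x + 30.2 y = -1540.90
-74.0 x + 80.2 y = 1019.55
Solving the 2×2 system: x ≈ -24.4, y ≈ -9.8 km.

-24.4 km east, -9.8 km north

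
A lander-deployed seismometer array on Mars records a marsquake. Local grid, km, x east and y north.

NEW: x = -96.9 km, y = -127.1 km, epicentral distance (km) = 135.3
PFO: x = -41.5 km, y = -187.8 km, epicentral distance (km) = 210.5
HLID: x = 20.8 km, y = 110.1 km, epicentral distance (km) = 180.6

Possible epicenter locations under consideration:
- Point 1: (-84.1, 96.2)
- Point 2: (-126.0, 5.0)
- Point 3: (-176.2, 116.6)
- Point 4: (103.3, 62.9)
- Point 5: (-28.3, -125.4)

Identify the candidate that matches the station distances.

For each candidate, compare |candidate − station| to the reported distance:
Point 1: residuals NEW 88.4, PFO 76.7, HLID 74.8 → max 88.4 km
Point 2: residuals NEW 0.0, PFO 0.0, HLID 0.1 → max 0.1 km
Point 3: residuals NEW 121.0, PFO 122.4, HLID 16.5 → max 122.4 km
Point 4: residuals NEW 140.7, PFO 79.0, HLID 85.6 → max 140.7 km
Point 5: residuals NEW 66.7, PFO 146.7, HLID 60.0 → max 146.7 km
Only Point 2 has all residuals ≈ 0.

Point 2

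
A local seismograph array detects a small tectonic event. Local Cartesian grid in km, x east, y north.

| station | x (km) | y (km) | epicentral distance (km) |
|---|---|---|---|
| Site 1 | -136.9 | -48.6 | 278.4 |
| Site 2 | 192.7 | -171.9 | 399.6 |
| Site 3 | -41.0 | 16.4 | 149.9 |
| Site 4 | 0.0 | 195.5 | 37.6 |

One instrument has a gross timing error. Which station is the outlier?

Solve using three stations at a time. Using Site 2, Site 3, Site 4 (subtract circle equations pairwise → linear system) gives (x, y) ≈ (-22.0, 165.1).
Distances from that point to each station vs reported:
  Site 1: calculated 242.6 vs reported 278.4 → residual 35.8 km
  Site 2: calculated 399.6 vs reported 399.6 → residual 0.0 km
  Site 3: calculated 149.9 vs reported 149.9 → residual 0.0 km
  Site 4: calculated 37.6 vs reported 37.6 → residual 0.0 km
Site 2, Site 3, Site 4 are mutually consistent (residuals ≈ 0); Site 1 is off by 35.8 km.

Site 1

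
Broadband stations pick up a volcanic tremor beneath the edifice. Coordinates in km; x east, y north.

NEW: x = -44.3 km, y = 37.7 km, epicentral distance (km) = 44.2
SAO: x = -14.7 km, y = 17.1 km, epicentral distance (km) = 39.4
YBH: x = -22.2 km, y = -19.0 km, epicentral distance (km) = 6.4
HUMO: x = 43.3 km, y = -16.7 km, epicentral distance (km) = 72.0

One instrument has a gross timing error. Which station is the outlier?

Solve using three stations at a time. Using SAO, YBH, HUMO (subtract circle equations pairwise → linear system) gives (x, y) ≈ (-28.6, -19.8).
Distances from that point to each station vs reported:
  NEW: calculated 59.6 vs reported 44.2 → residual 15.4 km
  SAO: calculated 39.4 vs reported 39.4 → residual 0.0 km
  YBH: calculated 6.5 vs reported 6.4 → residual 0.1 km
  HUMO: calculated 72.0 vs reported 72.0 → residual 0.0 km
SAO, YBH, HUMO are mutually consistent (residuals ≈ 0); NEW is off by 15.4 km.

NEW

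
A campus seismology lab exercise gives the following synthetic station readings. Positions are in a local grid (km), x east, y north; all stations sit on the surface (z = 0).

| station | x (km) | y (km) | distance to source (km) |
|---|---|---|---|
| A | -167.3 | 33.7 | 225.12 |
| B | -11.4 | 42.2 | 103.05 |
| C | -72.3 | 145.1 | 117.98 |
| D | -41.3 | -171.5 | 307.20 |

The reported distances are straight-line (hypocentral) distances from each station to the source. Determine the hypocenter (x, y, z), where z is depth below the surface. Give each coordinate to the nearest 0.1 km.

Each station gives a sphere (x−x_i)² + (y−y_i)² + z² = d_i² (stations at z=0).
Subtracting the A sphere from B and C: z² cancels, leaving linear equations in x and y:
311.8 x + 17.0 y = 12845.53
190.0 x + 222.8 y = 33916.05
Solving: x ≈ 34.502, y ≈ 122.803 km (keep extra digits for the depth step; rounded: 34.5, 122.8).
Then from the A sphere: z² = 225.12² − (x + 167.3)² − (y − 33.7)² with x = 34.502, y = 122.803, so z ≈ 44.896 ≈ 44.9 km.
Check against D (with the unrounded solution): distance 307.21 ≈ 307.20 km. ✓

x ≈ 34.5 km, y ≈ 122.8 km, depth ≈ 44.9 km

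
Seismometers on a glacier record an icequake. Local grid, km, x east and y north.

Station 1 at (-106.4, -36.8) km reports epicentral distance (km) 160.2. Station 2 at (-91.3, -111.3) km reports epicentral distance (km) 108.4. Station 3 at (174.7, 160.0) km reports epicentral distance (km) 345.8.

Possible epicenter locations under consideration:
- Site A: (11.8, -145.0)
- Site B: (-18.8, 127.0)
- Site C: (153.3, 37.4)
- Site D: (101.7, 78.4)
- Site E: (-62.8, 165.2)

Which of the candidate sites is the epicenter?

For each candidate, compare |candidate − station| to the reported distance:
Site A: residuals Station 1 0.0, Station 2 0.1, Station 3 0.0 → max 0.1 km
Site B: residuals Station 1 25.6, Station 2 140.7, Station 3 149.5 → max 149.5 km
Site C: residuals Station 1 109.9, Station 2 177.9, Station 3 221.3 → max 221.3 km
Site D: residuals Station 1 77.7, Station 2 162.2, Station 3 236.3 → max 236.3 km
Site E: residuals Station 1 46.5, Station 2 169.6, Station 3 108.2 → max 169.6 km
Only Site A has all residuals ≈ 0.

Site A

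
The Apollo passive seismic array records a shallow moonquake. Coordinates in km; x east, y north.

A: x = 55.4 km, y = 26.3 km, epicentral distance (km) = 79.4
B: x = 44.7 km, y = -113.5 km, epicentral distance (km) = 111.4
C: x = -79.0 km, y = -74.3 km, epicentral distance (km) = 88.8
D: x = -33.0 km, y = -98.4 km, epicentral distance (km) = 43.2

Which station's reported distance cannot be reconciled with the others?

Solve using three stations at a time. Using A, B, C (subtract circle equations pairwise → linear system) gives (x, y) ≈ (-11.1, -17.1).
Distances from that point to each station vs reported:
  A: calculated 79.4 vs reported 79.4 → residual 0.0 km
  B: calculated 111.4 vs reported 111.4 → residual 0.0 km
  C: calculated 88.8 vs reported 88.8 → residual 0.0 km
  D: calculated 84.2 vs reported 43.2 → residual 41.0 km
A, B, C are mutually consistent (residuals ≈ 0); D is off by 41.0 km.

D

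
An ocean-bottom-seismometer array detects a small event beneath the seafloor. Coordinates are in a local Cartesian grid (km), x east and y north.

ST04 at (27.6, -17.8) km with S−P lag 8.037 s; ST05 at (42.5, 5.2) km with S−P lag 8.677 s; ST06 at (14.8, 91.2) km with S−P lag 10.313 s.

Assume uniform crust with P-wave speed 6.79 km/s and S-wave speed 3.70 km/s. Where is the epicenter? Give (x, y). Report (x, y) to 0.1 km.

-26.8 km east, 18.4 km north

Distance from S−P lag: d = Δt · v_P v_S / (v_P − v_S) = Δt · (6.79·3.70)/(6.79−3.70) ≈ 8.1304·Δt.
So d_ST04 = 65.34, d_ST05 = 70.55, d_ST06 = 83.85 km.
Circle about each station: (x − 27.6)² + (y + 17.8)² = 65.34²; (x − 42.5)² + (y − 5.2)² = 70.55²; (x − 14.8)² + (y − 91.2)² = 83.85².
Subtracting pairs of circle equations eliminates x²+y² and gives linear equations (the radical axes):
29.8 x + 46.0 y = 46.70
-25.6 x + 218.0 y = 4696.37
Solving the 2×2 system: x ≈ -26.8, y ≈ 18.4 km.
Check against ST04 (with the unrounded x, y): √((x − 27.6)²+(y + 17.8)²) = 65.36 ≈ 65.34 km. ✓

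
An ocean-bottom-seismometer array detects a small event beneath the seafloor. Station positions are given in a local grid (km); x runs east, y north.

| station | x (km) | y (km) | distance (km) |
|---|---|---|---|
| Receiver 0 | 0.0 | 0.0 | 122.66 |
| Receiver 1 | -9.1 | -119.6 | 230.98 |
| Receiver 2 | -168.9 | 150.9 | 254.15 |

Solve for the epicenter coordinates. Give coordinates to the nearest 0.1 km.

Circle about each station: x² + y² = 122.66²; (x + 9.1)² + (y + 119.6)² = 230.98²; (x + 168.9)² + (y − 150.9)² = 254.15².
Subtracting the Receiver 0 equation from the Receiver 1 and Receiver 2 equations removes the quadratic terms:
-18.2 x − 239.2 y = -23919.31
-337.8 x + 301.8 y = 1751.27
Solving the 2×2 system: x ≈ 78.8, y ≈ 94.0 km.

78.8 km east, 94.0 km north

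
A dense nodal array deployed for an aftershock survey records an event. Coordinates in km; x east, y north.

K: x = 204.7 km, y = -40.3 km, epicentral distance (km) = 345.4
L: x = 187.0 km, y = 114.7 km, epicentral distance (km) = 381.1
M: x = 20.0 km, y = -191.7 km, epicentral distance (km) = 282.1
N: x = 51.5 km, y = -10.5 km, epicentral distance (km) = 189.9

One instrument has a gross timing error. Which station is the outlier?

Solve using three stations at a time. Using K, M, N (subtract circle equations pairwise → linear system) gives (x, y) ≈ (-129.4, 47.7).
Distances from that point to each station vs reported:
  K: calculated 345.4 vs reported 345.4 → residual 0.0 km
  L: calculated 323.4 vs reported 381.1 → residual 57.7 km
  M: calculated 282.2 vs reported 282.1 → residual 0.1 km
  N: calculated 190.0 vs reported 189.9 → residual 0.1 km
K, M, N are mutually consistent (residuals ≈ 0); L is off by 57.7 km.

L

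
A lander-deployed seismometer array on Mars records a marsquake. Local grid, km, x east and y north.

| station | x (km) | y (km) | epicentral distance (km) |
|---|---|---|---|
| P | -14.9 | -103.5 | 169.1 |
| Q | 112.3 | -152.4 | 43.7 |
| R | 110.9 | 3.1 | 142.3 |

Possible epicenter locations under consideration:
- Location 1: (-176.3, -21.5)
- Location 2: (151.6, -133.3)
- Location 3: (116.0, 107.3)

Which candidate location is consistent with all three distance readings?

For each candidate, compare |candidate − station| to the reported distance:
Location 1: residuals P 11.9, Q 273.2, R 146.0 → max 273.2 km
Location 2: residuals P 0.0, Q 0.0, R 0.0 → max 0.0 km
Location 3: residuals P 79.0, Q 216.0, R 38.0 → max 216.0 km
Only Location 2 has all residuals ≈ 0.

Location 2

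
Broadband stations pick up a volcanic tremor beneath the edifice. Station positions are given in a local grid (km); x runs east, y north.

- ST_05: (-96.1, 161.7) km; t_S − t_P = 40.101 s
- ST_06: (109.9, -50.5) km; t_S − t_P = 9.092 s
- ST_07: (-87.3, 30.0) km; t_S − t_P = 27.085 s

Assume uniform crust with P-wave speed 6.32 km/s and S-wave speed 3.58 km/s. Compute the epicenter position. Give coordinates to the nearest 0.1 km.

Distance from S−P lag: d = Δt · v_P v_S / (v_P − v_S) = Δt · (6.32·3.58)/(6.32−3.58) ≈ 8.2575·Δt.
So d_ST_05 = 331.13, d_ST_06 = 75.08, d_ST_07 = 223.65 km.
Circle about each station: (x + 96.1)² + (y − 161.7)² = 331.13²; (x − 109.9)² + (y + 50.5)² = 75.08²; (x + 87.3)² + (y − 30.0)² = 223.65².
Subtracting the ST_05 equation from the ST_06 and ST_07 equations removes the quadratic terms:
412.0 x − 424.4 y = 83256.23
17.6 x − 263.4 y = 32766.94
Solving the 2×2 system: x ≈ 79.4, y ≈ -119.1 km.

79.4 km east, -119.1 km north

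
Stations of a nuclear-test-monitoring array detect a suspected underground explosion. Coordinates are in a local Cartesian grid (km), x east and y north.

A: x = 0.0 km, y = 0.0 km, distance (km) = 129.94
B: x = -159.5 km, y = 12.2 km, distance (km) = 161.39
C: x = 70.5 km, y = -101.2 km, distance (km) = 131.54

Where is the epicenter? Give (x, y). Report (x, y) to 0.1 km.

-60.3 km east, -115.1 km north

Circle about each station: x² + y² = 129.94²; (x + 159.5)² + (y − 12.2)² = 161.39²; (x − 70.5)² + (y + 101.2)² = 131.54².
Subtracting the A equation from the B and C equations removes the quadratic terms:
-319.0 x + 24.4 y = 16426.76
141.0 x − 202.4 y = 14793.32
Solving the 2×2 system: x ≈ -60.3, y ≈ -115.1 km.
Check against A (with the unrounded x, y): √(x²+y²) = 129.93 ≈ 129.94 km. ✓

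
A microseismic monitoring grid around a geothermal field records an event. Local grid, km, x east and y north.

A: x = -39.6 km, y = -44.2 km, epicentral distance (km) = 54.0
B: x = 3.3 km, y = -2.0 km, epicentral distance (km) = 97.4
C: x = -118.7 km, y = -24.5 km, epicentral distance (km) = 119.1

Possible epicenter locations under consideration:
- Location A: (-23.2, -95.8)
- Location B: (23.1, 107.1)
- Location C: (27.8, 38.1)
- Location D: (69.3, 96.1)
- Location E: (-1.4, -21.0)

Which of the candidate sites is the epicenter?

Location A

For each candidate, compare |candidate − station| to the reported distance:
Location A: residuals A 0.1, B 0.1, C 0.1 → max 0.1 km
Location B: residuals A 109.8, B 13.5, C 74.4 → max 109.8 km
Location C: residuals A 52.4, B 50.4, C 40.2 → max 52.4 km
Location D: residuals A 123.6, B 20.8, C 104.3 → max 123.6 km
Location E: residuals A 9.3, B 77.8, C 1.7 → max 77.8 km
Only Location A has all residuals ≈ 0.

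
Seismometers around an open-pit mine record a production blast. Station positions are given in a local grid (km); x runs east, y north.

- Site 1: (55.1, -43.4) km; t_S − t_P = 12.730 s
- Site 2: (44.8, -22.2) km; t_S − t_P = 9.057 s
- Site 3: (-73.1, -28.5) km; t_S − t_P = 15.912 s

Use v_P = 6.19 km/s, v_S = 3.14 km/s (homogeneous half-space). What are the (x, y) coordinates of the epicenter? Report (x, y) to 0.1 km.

Distance from S−P lag: d = Δt · v_P v_S / (v_P − v_S) = Δt · (6.19·3.14)/(6.19−3.14) ≈ 6.3727·Δt.
So d_Site 1 = 81.12, d_Site 2 = 57.72, d_Site 3 = 101.40 km.
Circle about each station: (x − 55.1)² + (y + 43.4)² = 81.12²; (x − 44.8)² + (y + 22.2)² = 57.72²; (x + 73.1)² + (y + 28.5)² = 101.40².
Subtracting the Site 1 equation from the Site 2 and Site 3 equations removes the quadratic terms:
-20.6 x + 42.4 y = 829.17
-256.4 x + 29.8 y = -2465.22
Solving the 2×2 system: x ≈ 12.6, y ≈ 25.7 km.
Check against Site 1 (with the unrounded x, y): √((x − 55.1)²+(y + 43.4)²) = 81.10 ≈ 81.12 km. ✓

(12.6, 25.7)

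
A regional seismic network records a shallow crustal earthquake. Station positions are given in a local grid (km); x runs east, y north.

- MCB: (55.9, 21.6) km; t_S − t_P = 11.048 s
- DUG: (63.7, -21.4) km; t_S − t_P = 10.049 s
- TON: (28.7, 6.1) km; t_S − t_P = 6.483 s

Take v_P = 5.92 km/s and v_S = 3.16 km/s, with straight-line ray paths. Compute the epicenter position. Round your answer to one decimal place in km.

Distance from S−P lag: d = Δt · v_P v_S / (v_P − v_S) = Δt · (5.92·3.16)/(5.92−3.16) ≈ 6.7780·Δt.
So d_MCB = 74.88, d_DUG = 68.11, d_TON = 43.94 km.
Circle about each station: (x − 55.9)² + (y − 21.6)² = 74.88²; (x − 63.7)² + (y + 21.4)² = 68.11²; (x − 28.7)² + (y − 6.1)² = 43.94².
Subtracting the MCB equation from the DUG and TON equations removes the quadratic terms:
15.6 x − 86.0 y = 1892.32
-54.4 x − 31.0 y = 945.82
Solving the 2×2 system: x ≈ -4.4, y ≈ -22.8 km.

-4.4 km east, -22.8 km north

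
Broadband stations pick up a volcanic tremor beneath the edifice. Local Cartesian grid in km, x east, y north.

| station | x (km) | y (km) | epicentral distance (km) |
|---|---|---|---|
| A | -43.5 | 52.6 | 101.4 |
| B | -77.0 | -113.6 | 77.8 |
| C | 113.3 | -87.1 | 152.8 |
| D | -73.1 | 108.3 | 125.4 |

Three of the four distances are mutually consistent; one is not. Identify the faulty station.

Solve using three stations at a time. Using A, B, C (subtract circle equations pairwise → linear system) gives (x, y) ≈ (-34.5, -48.4).
Distances from that point to each station vs reported:
  A: calculated 101.4 vs reported 101.4 → residual 0.0 km
  B: calculated 77.8 vs reported 77.8 → residual 0.0 km
  C: calculated 152.8 vs reported 152.8 → residual 0.0 km
  D: calculated 161.4 vs reported 125.4 → residual 36.0 km
A, B, C are mutually consistent (residuals ≈ 0); D is off by 36.0 km.

D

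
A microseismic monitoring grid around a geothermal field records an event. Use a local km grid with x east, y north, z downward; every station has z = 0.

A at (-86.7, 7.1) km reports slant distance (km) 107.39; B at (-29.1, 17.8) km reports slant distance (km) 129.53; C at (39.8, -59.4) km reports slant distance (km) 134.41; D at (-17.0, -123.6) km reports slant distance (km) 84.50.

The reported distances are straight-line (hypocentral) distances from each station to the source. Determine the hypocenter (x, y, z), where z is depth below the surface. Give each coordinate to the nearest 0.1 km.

Each station gives a sphere (x−x_i)² + (y−y_i)² + z² = d_i² (stations at z=0).
Subtracting the A sphere from B and C: z² cancels, leaving linear equations in x and y:
115.2 x + 21.4 y = -11649.06
253.0 x − 133.0 y = -8988.34
Solving: x ≈ -83.994, y ≈ -92.196 km (keep extra digits for the depth step; rounded: -84.0, -92.2).
Then from the A sphere: z² = 107.39² − (x + 86.7)² − (y − 7.1)² with x = -83.994, y = -92.196, so z ≈ 40.812 ≈ 40.8 km.
Check against D (with the unrounded solution): distance 84.50 ≈ 84.50 km. ✓

x ≈ -84.0 km, y ≈ -92.2 km, depth ≈ 40.8 km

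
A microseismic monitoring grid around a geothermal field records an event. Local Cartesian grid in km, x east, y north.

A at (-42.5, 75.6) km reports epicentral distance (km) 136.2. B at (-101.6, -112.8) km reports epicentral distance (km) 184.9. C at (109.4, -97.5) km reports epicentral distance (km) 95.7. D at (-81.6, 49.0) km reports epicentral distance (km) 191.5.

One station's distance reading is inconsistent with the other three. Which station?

D

Solve using three stations at a time. Using A, B, C (subtract circle equations pairwise → linear system) gives (x, y) ≈ (56.9, -17.5).
Distances from that point to each station vs reported:
  A: calculated 136.2 vs reported 136.2 → residual 0.0 km
  B: calculated 184.9 vs reported 184.9 → residual 0.0 km
  C: calculated 95.7 vs reported 95.7 → residual 0.0 km
  D: calculated 153.6 vs reported 191.5 → residual 37.9 km
A, B, C are mutually consistent (residuals ≈ 0); D is off by 37.9 km.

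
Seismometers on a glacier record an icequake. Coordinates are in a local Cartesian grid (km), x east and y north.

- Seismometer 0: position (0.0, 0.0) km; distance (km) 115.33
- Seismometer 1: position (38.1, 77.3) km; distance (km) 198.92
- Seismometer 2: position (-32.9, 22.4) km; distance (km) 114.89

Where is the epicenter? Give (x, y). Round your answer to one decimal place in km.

Circle about each station: x² + y² = 115.33²; (x − 38.1)² + (y − 77.3)² = 198.92²; (x + 32.9)² + (y − 22.4)² = 114.89².
Subtracting the Seismometer 0 equation from the Seismometer 1 and Seismometer 2 equations removes the quadratic terms:
76.2 x + 154.6 y = -18841.26
-65.8 x + 44.8 y = 1685.47
Solving the 2×2 system: x ≈ -81.3, y ≈ -81.8 km.
Check against Seismometer 0 (with the unrounded x, y): √(x²+y²) = 115.33 ≈ 115.33 km. ✓

-81.3 km east, -81.8 km north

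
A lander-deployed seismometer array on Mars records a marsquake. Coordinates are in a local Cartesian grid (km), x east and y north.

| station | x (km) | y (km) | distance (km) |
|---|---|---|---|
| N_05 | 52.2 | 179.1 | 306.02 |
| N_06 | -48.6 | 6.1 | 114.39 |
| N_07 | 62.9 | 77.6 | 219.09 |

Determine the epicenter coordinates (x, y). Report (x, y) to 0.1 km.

x ≈ -53.2 km, y ≈ -108.2 km

Circle about each station: (x − 52.2)² + (y − 179.1)² = 306.02²; (x + 48.6)² + (y − 6.1)² = 114.39²; (x − 62.9)² + (y − 77.6)² = 219.09².
Subtracting pairs of circle equations eliminates x²+y² and gives linear equations (the radical axes):
-201.6 x − 346.0 y = 48160.69
21.4 x − 203.0 y = 20824.33
Solving the 2×2 system: x ≈ -53.2, y ≈ -108.2 km.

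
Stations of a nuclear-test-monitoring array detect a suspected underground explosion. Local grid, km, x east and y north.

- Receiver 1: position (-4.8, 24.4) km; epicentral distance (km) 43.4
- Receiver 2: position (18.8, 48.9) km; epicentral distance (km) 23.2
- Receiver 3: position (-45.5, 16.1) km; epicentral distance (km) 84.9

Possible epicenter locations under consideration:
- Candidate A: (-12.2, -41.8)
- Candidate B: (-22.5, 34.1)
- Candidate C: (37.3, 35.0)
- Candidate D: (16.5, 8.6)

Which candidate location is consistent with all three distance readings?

For each candidate, compare |candidate − station| to the reported distance:
Candidate A: residuals Receiver 1 23.2, Receiver 2 72.7, Receiver 3 18.1 → max 72.7 km
Candidate B: residuals Receiver 1 23.2, Receiver 2 20.7, Receiver 3 55.7 → max 55.7 km
Candidate C: residuals Receiver 1 0.0, Receiver 2 0.1, Receiver 3 0.0 → max 0.1 km
Candidate D: residuals Receiver 1 16.9, Receiver 2 17.2, Receiver 3 22.4 → max 22.4 km
Only Candidate C has all residuals ≈ 0.

Candidate C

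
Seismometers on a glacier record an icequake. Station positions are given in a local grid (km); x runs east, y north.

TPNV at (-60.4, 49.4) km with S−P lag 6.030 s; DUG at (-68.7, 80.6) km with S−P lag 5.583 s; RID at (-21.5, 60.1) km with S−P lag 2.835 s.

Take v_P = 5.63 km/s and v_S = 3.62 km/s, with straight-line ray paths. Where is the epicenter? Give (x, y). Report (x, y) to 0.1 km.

-12.5 km east, 87.4 km north

Distance from S−P lag: d = Δt · v_P v_S / (v_P − v_S) = Δt · (5.63·3.62)/(5.63−3.62) ≈ 10.1396·Δt.
So d_TPNV = 61.14, d_DUG = 56.61, d_RID = 28.75 km.
Circle about each station: (x + 60.4)² + (y − 49.4)² = 61.14²; (x + 68.7)² + (y − 80.6)² = 56.61²; (x + 21.5)² + (y − 60.1)² = 28.75².
Subtracting pairs of circle equations eliminates x²+y² and gives linear equations (the radical axes):
-16.6 x + 62.4 y = 5660.94
77.8 x + 21.4 y = 897.28
Solving the 2×2 system: x ≈ -12.5, y ≈ 87.4 km.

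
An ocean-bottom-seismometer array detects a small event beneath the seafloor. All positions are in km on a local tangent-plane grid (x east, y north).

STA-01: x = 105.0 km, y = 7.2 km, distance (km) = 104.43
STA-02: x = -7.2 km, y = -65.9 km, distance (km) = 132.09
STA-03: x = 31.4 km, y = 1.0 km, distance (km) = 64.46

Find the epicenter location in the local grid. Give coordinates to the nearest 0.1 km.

Circle about each station: (x − 105.0)² + (y − 7.2)² = 104.43²; (x + 7.2)² + (y + 65.9)² = 132.09²; (x − 31.4)² + (y − 1.0)² = 64.46².
Subtracting pairs of circle equations eliminates x²+y² and gives linear equations (the radical axes):
-224.4 x − 146.2 y = -13224.33
-147.2 x − 12.4 y = -3339.35
Solving the 2×2 system: x ≈ 17.3, y ≈ 63.9 km.
Check against STA-01 (with the unrounded x, y): √((x − 105.0)²+(y − 7.2)²) = 104.43 ≈ 104.43 km. ✓

(17.3, 63.9)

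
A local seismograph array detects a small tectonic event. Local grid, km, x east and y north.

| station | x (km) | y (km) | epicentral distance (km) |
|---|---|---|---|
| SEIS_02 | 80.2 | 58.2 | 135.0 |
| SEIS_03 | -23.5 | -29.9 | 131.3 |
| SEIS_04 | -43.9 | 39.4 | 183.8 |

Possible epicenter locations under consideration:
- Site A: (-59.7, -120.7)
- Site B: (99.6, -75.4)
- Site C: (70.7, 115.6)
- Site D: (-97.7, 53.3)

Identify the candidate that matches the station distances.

For each candidate, compare |candidate − station| to the reported distance:
Site A: residuals SEIS_02 92.1, SEIS_03 33.5, SEIS_04 22.9 → max 92.1 km
Site B: residuals SEIS_02 0.0, SEIS_03 0.1, SEIS_04 0.0 → max 0.1 km
Site C: residuals SEIS_02 76.8, SEIS_03 42.0, SEIS_04 46.2 → max 76.8 km
Site D: residuals SEIS_02 43.0, SEIS_03 19.8, SEIS_04 128.2 → max 128.2 km
Only Site B has all residuals ≈ 0.

Site B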